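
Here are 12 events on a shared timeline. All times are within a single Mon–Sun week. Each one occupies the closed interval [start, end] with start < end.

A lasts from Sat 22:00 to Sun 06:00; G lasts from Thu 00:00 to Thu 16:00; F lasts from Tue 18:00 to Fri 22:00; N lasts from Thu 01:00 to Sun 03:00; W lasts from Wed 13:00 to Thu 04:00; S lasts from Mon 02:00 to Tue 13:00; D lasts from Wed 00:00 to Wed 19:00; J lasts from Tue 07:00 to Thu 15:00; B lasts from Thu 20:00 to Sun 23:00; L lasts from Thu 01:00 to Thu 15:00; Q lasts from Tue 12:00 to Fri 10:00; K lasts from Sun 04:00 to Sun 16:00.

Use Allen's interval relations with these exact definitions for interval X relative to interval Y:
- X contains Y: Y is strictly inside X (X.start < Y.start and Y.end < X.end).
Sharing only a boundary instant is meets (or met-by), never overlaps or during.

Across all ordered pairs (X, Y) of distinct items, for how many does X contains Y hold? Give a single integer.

Checking all 132 ordered pairs for relation 'contains'; matching pairs in alphabetical order:
(B, A): B contains A ✓
(B, K): B contains K ✓
(F, D): F contains D ✓
(F, G): F contains G ✓
(F, L): F contains L ✓
(F, W): F contains W ✓
(G, L): G contains L ✓
(J, D): J contains D ✓
(J, W): J contains W ✓
(Q, D): Q contains D ✓
(Q, G): Q contains G ✓
(Q, L): Q contains L ✓
(Q, W): Q contains W ✓
Count: 13.

13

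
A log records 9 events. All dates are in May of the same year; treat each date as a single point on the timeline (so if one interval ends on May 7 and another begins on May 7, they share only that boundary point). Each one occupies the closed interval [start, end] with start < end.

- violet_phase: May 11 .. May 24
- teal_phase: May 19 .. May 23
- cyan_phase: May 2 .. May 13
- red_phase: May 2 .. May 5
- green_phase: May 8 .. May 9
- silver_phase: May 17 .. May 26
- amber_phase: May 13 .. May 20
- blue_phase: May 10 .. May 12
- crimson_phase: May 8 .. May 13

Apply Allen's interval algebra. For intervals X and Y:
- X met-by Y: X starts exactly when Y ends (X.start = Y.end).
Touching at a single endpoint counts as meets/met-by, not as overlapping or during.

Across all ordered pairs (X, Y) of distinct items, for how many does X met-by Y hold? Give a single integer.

Checking all 72 ordered pairs for relation 'met-by'; matching pairs in alphabetical order:
(amber_phase, crimson_phase): amber_phase met-by crimson_phase ✓
(amber_phase, cyan_phase): amber_phase met-by cyan_phase ✓
Count: 2.

2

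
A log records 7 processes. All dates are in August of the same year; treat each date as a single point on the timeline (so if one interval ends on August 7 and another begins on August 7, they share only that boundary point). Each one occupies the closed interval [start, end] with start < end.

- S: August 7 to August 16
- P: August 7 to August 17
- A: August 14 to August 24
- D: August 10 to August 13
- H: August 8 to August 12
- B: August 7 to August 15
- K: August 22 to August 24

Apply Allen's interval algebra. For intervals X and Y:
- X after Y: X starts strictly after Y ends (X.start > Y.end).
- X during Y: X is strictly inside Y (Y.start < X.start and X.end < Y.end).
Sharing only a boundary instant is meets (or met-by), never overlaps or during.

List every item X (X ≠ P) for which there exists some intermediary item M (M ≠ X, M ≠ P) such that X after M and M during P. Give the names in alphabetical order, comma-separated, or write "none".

Target P = [August 7, August 17].
Intermediaries M with M during P: D, H.
Via D — items with X after D: A, K.
Via H — items with X after H: A, K.
Union: A, K.

A, K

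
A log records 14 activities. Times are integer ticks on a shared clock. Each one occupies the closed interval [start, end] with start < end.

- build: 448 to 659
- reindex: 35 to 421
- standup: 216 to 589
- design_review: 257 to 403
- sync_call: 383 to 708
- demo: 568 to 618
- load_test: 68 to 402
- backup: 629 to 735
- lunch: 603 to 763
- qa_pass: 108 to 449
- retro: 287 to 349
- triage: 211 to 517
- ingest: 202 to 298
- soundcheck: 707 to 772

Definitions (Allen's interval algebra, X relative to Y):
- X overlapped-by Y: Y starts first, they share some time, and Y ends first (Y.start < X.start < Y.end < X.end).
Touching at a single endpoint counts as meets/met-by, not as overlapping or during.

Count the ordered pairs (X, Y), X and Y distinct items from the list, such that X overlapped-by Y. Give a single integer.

32

Checking all 182 ordered pairs for relation 'overlapped-by'; matching pairs in alphabetical order:
(backup, build): backup overlapped-by build ✓
(backup, sync_call): backup overlapped-by sync_call ✓
(build, qa_pass): build overlapped-by qa_pass ✓
(build, standup): build overlapped-by standup ✓
(build, triage): build overlapped-by triage ✓
(demo, standup): demo overlapped-by standup ✓
(design_review, ingest): design_review overlapped-by ingest ✓
(design_review, load_test): design_review overlapped-by load_test ✓
(lunch, build): lunch overlapped-by build ✓
(lunch, demo): lunch overlapped-by demo ✓
(lunch, sync_call): lunch overlapped-by sync_call ✓
(qa_pass, load_test): qa_pass overlapped-by load_test ✓
(qa_pass, reindex): qa_pass overlapped-by reindex ✓
(retro, ingest): retro overlapped-by ingest ✓
(soundcheck, backup): soundcheck overlapped-by backup ✓
(soundcheck, lunch): soundcheck overlapped-by lunch ✓
(soundcheck, sync_call): soundcheck overlapped-by sync_call ✓
(standup, ingest): standup overlapped-by ingest ✓
(standup, load_test): standup overlapped-by load_test ✓
(standup, qa_pass): standup overlapped-by qa_pass ✓
(standup, reindex): standup overlapped-by reindex ✓
(standup, triage): standup overlapped-by triage ✓
(sync_call, design_review): sync_call overlapped-by design_review ✓
(sync_call, load_test): sync_call overlapped-by load_test ✓
... plus 8 further pairs not listed.
Count: 32.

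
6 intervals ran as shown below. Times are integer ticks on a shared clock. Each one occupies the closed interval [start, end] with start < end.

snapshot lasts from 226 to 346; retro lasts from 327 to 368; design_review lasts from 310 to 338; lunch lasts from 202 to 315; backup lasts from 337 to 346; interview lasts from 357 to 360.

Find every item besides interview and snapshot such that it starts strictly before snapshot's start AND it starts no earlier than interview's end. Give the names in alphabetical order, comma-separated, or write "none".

none

Conditions: its start is strictly before snapshot's start (X.start < 226) AND its start is no earlier than interview's end (X.start >= 360).
backup: start 337 < 226? ✗; start 337 >= 360? ✗ → no.
design_review: start 310 < 226? ✗; start 310 >= 360? ✗ → no.
lunch: start 202 < 226? ✓; start 202 >= 360? ✗ → no.
retro: start 327 < 226? ✗; start 327 >= 360? ✗ → no.
Result: none.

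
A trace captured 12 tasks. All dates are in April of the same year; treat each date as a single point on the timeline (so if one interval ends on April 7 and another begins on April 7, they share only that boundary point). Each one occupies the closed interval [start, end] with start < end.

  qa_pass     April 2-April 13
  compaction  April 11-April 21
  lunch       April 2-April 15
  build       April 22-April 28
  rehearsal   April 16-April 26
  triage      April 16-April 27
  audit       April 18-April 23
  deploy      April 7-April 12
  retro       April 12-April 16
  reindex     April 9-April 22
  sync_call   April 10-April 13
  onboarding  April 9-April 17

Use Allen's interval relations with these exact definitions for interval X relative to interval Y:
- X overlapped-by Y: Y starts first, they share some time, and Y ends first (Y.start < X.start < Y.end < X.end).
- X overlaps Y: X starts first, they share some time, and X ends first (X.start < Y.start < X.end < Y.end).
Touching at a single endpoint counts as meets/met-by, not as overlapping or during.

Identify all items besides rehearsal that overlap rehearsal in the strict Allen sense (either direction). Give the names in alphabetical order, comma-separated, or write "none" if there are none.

build, compaction, onboarding, reindex

Target rehearsal = [April 16, April 26].
audit [April 18, April 23] → during → no.
build [April 22, April 28] → overlapped-by → yes.
compaction [April 11, April 21] → overlaps → yes.
deploy [April 7, April 12] → before → no.
lunch [April 2, April 15] → before → no.
onboarding [April 9, April 17] → overlaps → yes.
qa_pass [April 2, April 13] → before → no.
reindex [April 9, April 22] → overlaps → yes.
retro [April 12, April 16] → meets → no.
sync_call [April 10, April 13] → before → no.
triage [April 16, April 27] → started-by → no.
Result: build, compaction, onboarding, reindex.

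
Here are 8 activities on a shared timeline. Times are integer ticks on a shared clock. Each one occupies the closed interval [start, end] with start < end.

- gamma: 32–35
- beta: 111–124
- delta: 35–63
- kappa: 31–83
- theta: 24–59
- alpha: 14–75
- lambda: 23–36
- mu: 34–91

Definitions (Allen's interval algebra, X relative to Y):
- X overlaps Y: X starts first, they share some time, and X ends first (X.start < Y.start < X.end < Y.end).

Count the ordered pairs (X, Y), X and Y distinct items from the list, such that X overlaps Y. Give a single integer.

11

Checking all 56 ordered pairs for relation 'overlaps'; matching pairs in alphabetical order:
(alpha, kappa): alpha overlaps kappa ✓
(alpha, mu): alpha overlaps mu ✓
(gamma, mu): gamma overlaps mu ✓
(kappa, mu): kappa overlaps mu ✓
(lambda, delta): lambda overlaps delta ✓
(lambda, kappa): lambda overlaps kappa ✓
(lambda, mu): lambda overlaps mu ✓
(lambda, theta): lambda overlaps theta ✓
(theta, delta): theta overlaps delta ✓
(theta, kappa): theta overlaps kappa ✓
(theta, mu): theta overlaps mu ✓
Count: 11.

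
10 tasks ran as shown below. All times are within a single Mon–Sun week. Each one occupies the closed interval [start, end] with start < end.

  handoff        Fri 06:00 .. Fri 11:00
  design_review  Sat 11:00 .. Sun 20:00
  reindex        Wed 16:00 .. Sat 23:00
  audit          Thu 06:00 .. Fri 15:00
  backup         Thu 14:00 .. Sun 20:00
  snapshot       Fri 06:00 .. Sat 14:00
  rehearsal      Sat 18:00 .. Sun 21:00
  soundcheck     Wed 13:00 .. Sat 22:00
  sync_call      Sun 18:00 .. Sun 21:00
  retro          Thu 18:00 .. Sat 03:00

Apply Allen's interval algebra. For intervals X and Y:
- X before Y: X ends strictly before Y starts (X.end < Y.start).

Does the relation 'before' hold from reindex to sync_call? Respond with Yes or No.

Yes

reindex = [Wed 16:00, Sat 23:00], sync_call = [Sun 18:00, Sun 21:00].
Actual relation of reindex to sync_call: before.
Asked whether 'before' holds → Yes.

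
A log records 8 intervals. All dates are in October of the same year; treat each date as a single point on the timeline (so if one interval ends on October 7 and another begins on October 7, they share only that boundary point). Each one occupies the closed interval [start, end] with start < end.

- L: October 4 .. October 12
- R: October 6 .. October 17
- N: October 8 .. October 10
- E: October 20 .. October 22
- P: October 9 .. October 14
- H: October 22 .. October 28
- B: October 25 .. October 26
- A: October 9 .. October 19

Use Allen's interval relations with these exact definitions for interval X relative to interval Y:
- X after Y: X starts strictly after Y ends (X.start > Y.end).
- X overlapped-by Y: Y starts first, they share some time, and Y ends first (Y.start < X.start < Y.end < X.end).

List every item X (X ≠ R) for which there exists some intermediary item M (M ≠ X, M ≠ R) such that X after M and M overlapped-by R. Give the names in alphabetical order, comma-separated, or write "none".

B, E, H

Target R = [October 6, October 17].
Intermediaries M with M overlapped-by R: A.
Via A — items with X after A: B, E, H.
Union: B, E, H.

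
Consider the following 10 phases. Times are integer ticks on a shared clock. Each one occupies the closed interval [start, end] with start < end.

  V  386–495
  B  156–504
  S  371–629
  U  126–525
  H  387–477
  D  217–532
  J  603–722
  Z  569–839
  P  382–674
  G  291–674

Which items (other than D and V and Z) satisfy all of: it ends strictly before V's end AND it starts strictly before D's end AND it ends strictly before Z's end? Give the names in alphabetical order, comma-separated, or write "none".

Conditions: its end is strictly before V's end (X.end < 495) AND its start is strictly before D's end (X.start < 532) AND its end is strictly before Z's end (X.end < 839).
B: end 504 < 495? ✗; start 156 < 532? ✓; end 504 < 839? ✓ → no.
G: end 674 < 495? ✗; start 291 < 532? ✓; end 674 < 839? ✓ → no.
H: end 477 < 495? ✓; start 387 < 532? ✓; end 477 < 839? ✓ → yes.
J: end 722 < 495? ✗; start 603 < 532? ✗; end 722 < 839? ✓ → no.
P: end 674 < 495? ✗; start 382 < 532? ✓; end 674 < 839? ✓ → no.
S: end 629 < 495? ✗; start 371 < 532? ✓; end 629 < 839? ✓ → no.
U: end 525 < 495? ✗; start 126 < 532? ✓; end 525 < 839? ✓ → no.
Result: H.

H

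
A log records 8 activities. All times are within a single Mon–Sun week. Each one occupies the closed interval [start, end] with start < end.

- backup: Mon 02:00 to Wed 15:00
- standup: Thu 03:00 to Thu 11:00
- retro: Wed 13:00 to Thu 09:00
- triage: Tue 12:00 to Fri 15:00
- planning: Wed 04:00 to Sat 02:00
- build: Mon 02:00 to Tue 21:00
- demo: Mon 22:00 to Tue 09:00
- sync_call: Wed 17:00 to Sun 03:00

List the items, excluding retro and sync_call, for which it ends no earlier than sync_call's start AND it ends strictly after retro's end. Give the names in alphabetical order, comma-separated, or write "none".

planning, standup, triage

Conditions: its end is no earlier than sync_call's start (X.end >= Wed 17:00) AND its end is strictly after retro's end (X.end > Thu 09:00).
backup: end Wed 15:00 >= Wed 17:00? ✗; end Wed 15:00 > Thu 09:00? ✗ → no.
build: end Tue 21:00 >= Wed 17:00? ✗; end Tue 21:00 > Thu 09:00? ✗ → no.
demo: end Tue 09:00 >= Wed 17:00? ✗; end Tue 09:00 > Thu 09:00? ✗ → no.
planning: end Sat 02:00 >= Wed 17:00? ✓; end Sat 02:00 > Thu 09:00? ✓ → yes.
standup: end Thu 11:00 >= Wed 17:00? ✓; end Thu 11:00 > Thu 09:00? ✓ → yes.
triage: end Fri 15:00 >= Wed 17:00? ✓; end Fri 15:00 > Thu 09:00? ✓ → yes.
Result: planning, standup, triage.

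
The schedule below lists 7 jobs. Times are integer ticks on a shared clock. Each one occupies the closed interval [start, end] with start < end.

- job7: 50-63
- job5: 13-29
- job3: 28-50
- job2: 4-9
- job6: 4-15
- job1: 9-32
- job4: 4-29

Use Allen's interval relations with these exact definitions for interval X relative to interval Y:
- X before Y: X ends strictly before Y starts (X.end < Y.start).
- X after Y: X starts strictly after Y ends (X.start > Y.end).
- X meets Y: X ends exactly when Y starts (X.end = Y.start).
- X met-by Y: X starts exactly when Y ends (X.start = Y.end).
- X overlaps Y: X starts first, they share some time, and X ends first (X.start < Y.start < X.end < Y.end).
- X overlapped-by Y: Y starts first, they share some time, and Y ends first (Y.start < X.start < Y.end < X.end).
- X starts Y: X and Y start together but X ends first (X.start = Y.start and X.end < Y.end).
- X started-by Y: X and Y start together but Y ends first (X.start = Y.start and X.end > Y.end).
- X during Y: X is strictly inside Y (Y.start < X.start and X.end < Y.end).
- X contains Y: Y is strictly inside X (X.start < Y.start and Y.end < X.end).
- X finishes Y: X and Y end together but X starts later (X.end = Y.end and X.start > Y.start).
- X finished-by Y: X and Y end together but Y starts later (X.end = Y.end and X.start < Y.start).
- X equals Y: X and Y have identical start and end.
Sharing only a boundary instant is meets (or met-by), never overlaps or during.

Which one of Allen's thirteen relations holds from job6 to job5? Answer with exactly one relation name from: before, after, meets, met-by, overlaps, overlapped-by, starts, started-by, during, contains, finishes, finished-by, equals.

job6 = [4, 15]; job5 = [13, 29].
Compare endpoints: job6.start < job5.start, job6.start < job5.end, job6.end > job5.start, job6.end < job5.end.
That pattern is 'overlaps'.

overlaps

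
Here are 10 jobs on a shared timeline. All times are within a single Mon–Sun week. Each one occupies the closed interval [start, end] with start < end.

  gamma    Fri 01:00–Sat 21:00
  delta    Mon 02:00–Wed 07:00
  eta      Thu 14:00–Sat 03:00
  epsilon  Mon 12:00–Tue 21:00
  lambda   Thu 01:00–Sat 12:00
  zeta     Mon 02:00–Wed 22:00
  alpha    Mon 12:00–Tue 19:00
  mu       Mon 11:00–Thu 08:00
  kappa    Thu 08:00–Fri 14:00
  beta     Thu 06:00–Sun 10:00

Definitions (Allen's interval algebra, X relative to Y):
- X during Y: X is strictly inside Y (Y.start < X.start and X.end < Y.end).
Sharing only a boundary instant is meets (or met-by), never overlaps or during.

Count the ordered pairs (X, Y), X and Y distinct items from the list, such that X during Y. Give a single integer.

11

Checking all 90 ordered pairs for relation 'during'; matching pairs in alphabetical order:
(alpha, delta): alpha during delta ✓
(alpha, mu): alpha during mu ✓
(alpha, zeta): alpha during zeta ✓
(epsilon, delta): epsilon during delta ✓
(epsilon, mu): epsilon during mu ✓
(epsilon, zeta): epsilon during zeta ✓
(eta, beta): eta during beta ✓
(eta, lambda): eta during lambda ✓
(gamma, beta): gamma during beta ✓
(kappa, beta): kappa during beta ✓
(kappa, lambda): kappa during lambda ✓
Count: 11.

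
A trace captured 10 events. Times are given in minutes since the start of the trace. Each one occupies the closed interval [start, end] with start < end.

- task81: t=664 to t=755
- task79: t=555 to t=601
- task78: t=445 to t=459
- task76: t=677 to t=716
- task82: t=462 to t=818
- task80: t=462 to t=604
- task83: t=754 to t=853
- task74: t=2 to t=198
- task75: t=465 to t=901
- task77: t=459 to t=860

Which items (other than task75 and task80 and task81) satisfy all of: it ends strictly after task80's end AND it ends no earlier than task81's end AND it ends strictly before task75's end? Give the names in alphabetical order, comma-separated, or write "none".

task77, task82, task83

Conditions: its end is strictly after task80's end (X.end > t=604) AND its end is no earlier than task81's end (X.end >= t=755) AND its end is strictly before task75's end (X.end < t=901).
task74: end t=198 > t=604? ✗; end t=198 >= t=755? ✗; end t=198 < t=901? ✓ → no.
task76: end t=716 > t=604? ✓; end t=716 >= t=755? ✗; end t=716 < t=901? ✓ → no.
task77: end t=860 > t=604? ✓; end t=860 >= t=755? ✓; end t=860 < t=901? ✓ → yes.
task78: end t=459 > t=604? ✗; end t=459 >= t=755? ✗; end t=459 < t=901? ✓ → no.
task79: end t=601 > t=604? ✗; end t=601 >= t=755? ✗; end t=601 < t=901? ✓ → no.
task82: end t=818 > t=604? ✓; end t=818 >= t=755? ✓; end t=818 < t=901? ✓ → yes.
task83: end t=853 > t=604? ✓; end t=853 >= t=755? ✓; end t=853 < t=901? ✓ → yes.
Result: task77, task82, task83.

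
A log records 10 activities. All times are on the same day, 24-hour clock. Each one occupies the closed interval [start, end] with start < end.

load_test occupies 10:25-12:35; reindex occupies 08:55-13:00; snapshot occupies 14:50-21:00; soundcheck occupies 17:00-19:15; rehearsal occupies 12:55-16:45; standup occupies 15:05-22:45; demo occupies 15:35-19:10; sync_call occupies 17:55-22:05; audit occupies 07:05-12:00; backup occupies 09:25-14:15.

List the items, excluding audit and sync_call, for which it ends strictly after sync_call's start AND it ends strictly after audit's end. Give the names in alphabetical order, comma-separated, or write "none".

demo, snapshot, soundcheck, standup

Conditions: its end is strictly after sync_call's start (X.end > 17:55) AND its end is strictly after audit's end (X.end > 12:00).
backup: end 14:15 > 17:55? ✗; end 14:15 > 12:00? ✓ → no.
demo: end 19:10 > 17:55? ✓; end 19:10 > 12:00? ✓ → yes.
load_test: end 12:35 > 17:55? ✗; end 12:35 > 12:00? ✓ → no.
rehearsal: end 16:45 > 17:55? ✗; end 16:45 > 12:00? ✓ → no.
reindex: end 13:00 > 17:55? ✗; end 13:00 > 12:00? ✓ → no.
snapshot: end 21:00 > 17:55? ✓; end 21:00 > 12:00? ✓ → yes.
soundcheck: end 19:15 > 17:55? ✓; end 19:15 > 12:00? ✓ → yes.
standup: end 22:45 > 17:55? ✓; end 22:45 > 12:00? ✓ → yes.
Result: demo, snapshot, soundcheck, standup.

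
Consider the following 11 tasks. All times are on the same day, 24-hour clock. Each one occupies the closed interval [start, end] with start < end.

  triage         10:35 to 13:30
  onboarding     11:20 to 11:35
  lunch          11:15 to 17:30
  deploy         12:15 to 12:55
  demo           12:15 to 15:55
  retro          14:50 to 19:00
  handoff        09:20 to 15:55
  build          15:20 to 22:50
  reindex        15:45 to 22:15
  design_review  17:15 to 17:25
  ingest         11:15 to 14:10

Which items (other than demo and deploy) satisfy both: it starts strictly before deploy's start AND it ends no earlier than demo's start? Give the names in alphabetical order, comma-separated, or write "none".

handoff, ingest, lunch, triage

Conditions: its start is strictly before deploy's start (X.start < 12:15) AND its end is no earlier than demo's start (X.end >= 12:15).
build: start 15:20 < 12:15? ✗; end 22:50 >= 12:15? ✓ → no.
design_review: start 17:15 < 12:15? ✗; end 17:25 >= 12:15? ✓ → no.
handoff: start 09:20 < 12:15? ✓; end 15:55 >= 12:15? ✓ → yes.
ingest: start 11:15 < 12:15? ✓; end 14:10 >= 12:15? ✓ → yes.
lunch: start 11:15 < 12:15? ✓; end 17:30 >= 12:15? ✓ → yes.
onboarding: start 11:20 < 12:15? ✓; end 11:35 >= 12:15? ✗ → no.
reindex: start 15:45 < 12:15? ✗; end 22:15 >= 12:15? ✓ → no.
retro: start 14:50 < 12:15? ✗; end 19:00 >= 12:15? ✓ → no.
triage: start 10:35 < 12:15? ✓; end 13:30 >= 12:15? ✓ → yes.
Result: handoff, ingest, lunch, triage.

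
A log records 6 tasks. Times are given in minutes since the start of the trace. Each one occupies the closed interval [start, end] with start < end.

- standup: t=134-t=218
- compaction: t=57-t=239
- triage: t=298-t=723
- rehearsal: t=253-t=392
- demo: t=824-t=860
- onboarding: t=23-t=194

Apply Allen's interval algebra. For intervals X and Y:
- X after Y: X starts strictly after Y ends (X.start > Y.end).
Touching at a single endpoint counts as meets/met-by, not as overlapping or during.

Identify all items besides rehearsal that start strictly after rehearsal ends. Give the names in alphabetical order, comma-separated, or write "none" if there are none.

Target rehearsal = [t=253, t=392].
compaction [t=57, t=239] → before → no.
demo [t=824, t=860] → after → yes.
onboarding [t=23, t=194] → before → no.
standup [t=134, t=218] → before → no.
triage [t=298, t=723] → overlapped-by → no.
Result: demo.

demo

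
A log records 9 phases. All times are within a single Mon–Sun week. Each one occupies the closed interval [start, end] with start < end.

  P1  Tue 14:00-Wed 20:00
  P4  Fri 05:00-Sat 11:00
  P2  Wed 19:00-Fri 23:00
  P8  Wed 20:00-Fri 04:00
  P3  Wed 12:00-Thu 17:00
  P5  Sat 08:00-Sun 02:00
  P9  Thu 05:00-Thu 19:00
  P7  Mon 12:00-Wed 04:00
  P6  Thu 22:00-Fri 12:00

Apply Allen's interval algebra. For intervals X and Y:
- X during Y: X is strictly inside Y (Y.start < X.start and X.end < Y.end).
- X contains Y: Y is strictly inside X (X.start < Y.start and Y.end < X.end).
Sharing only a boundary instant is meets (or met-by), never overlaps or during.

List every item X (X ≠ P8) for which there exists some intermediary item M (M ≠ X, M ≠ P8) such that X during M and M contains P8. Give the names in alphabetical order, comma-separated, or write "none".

Target P8 = [Wed 20:00, Fri 04:00].
Intermediaries M with M contains P8: P2.
Via P2 — items with X during P2: P6, P9.
Union: P6, P9.

P6, P9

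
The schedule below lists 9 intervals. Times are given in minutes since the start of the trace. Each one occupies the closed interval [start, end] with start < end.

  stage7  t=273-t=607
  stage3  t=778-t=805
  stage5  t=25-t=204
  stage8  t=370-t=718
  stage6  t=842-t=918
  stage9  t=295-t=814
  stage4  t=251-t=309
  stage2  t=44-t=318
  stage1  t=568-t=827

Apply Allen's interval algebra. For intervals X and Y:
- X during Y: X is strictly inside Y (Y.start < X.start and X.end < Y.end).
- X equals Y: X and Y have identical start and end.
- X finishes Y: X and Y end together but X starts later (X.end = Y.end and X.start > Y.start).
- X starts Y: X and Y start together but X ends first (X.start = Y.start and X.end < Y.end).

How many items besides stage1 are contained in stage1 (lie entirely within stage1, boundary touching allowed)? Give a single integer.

Target stage1 = [t=568, t=827].
stage2 [t=44, t=318] → before → no.
stage3 [t=778, t=805] → during → counts.
stage4 [t=251, t=309] → before → no.
stage5 [t=25, t=204] → before → no.
stage6 [t=842, t=918] → after → no.
stage7 [t=273, t=607] → overlaps → no.
stage8 [t=370, t=718] → overlaps → no.
stage9 [t=295, t=814] → overlaps → no.
Total: 1.

1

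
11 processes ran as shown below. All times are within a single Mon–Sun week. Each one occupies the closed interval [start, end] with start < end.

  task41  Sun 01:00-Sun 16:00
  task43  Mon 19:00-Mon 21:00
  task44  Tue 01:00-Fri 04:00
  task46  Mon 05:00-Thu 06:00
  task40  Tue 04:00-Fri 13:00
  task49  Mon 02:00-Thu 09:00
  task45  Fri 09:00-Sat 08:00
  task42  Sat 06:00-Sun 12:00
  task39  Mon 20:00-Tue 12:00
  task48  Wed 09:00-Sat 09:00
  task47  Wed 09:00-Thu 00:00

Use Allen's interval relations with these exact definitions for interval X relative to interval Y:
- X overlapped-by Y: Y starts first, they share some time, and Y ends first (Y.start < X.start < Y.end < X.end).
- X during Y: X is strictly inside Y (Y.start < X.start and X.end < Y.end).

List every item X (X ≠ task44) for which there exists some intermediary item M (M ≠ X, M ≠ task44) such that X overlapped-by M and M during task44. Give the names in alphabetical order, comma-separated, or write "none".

none

Target task44 = [Tue 01:00, Fri 04:00].
Intermediaries M with M during task44: task47.
Via task47 — items with X overlapped-by task47: none.
Union: none.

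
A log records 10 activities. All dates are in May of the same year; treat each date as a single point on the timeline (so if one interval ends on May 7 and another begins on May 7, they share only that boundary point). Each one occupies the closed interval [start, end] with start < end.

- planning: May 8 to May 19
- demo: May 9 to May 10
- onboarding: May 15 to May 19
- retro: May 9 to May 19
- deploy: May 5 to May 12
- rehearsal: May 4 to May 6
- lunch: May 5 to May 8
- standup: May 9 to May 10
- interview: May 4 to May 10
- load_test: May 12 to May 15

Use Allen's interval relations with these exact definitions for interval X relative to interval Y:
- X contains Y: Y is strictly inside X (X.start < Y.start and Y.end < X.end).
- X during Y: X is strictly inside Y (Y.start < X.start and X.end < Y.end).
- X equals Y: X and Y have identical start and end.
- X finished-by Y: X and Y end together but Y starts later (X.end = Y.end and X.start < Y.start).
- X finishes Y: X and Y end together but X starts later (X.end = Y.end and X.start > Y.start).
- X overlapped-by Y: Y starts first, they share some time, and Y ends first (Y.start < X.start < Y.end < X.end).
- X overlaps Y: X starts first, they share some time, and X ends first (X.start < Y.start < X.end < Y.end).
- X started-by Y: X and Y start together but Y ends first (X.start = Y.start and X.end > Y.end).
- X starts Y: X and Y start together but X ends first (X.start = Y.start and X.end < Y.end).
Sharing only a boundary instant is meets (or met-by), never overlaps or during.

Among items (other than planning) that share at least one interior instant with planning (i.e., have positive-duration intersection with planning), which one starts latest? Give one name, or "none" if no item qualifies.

onboarding

Target planning = [May 8, May 19].
demo [May 9, May 10] → during → candidate.
deploy [May 5, May 12] → overlaps → candidate.
interview [May 4, May 10] → overlaps → candidate.
load_test [May 12, May 15] → during → candidate.
lunch [May 5, May 8] → meets → excluded.
onboarding [May 15, May 19] → finishes → candidate.
rehearsal [May 4, May 6] → before → excluded.
retro [May 9, May 19] → finishes → candidate.
standup [May 9, May 10] → during → candidate.
Among candidates, latest start is May 15 → onboarding.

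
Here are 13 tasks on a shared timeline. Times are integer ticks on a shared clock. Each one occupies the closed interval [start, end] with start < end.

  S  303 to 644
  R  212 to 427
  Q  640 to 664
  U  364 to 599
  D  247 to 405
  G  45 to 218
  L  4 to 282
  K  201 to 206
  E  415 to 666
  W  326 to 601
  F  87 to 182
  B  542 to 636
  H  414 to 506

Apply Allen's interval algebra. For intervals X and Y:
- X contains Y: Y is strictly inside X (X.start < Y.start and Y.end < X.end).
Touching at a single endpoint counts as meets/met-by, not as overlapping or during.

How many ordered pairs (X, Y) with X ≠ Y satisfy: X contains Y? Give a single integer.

Checking all 156 ordered pairs for relation 'contains'; matching pairs in alphabetical order:
(E, B): E contains B ✓
(E, Q): E contains Q ✓
(G, F): G contains F ✓
(G, K): G contains K ✓
(L, F): L contains F ✓
(L, G): L contains G ✓
(L, K): L contains K ✓
(R, D): R contains D ✓
(S, B): S contains B ✓
(S, H): S contains H ✓
(S, U): S contains U ✓
(S, W): S contains W ✓
(U, H): U contains H ✓
(W, H): W contains H ✓
(W, U): W contains U ✓
Count: 15.

15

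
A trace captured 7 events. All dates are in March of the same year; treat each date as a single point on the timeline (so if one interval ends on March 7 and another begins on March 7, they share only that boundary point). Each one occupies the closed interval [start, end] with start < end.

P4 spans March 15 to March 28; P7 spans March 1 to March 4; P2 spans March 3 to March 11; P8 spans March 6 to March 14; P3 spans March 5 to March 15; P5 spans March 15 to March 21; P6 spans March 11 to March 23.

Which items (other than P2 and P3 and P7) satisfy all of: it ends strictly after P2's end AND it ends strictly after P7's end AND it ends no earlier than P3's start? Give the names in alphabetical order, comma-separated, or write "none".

P4, P5, P6, P8

Conditions: its end is strictly after P2's end (X.end > March 11) AND its end is strictly after P7's end (X.end > March 4) AND its end is no earlier than P3's start (X.end >= March 5).
P4: end March 28 > March 11? ✓; end March 28 > March 4? ✓; end March 28 >= March 5? ✓ → yes.
P5: end March 21 > March 11? ✓; end March 21 > March 4? ✓; end March 21 >= March 5? ✓ → yes.
P6: end March 23 > March 11? ✓; end March 23 > March 4? ✓; end March 23 >= March 5? ✓ → yes.
P8: end March 14 > March 11? ✓; end March 14 > March 4? ✓; end March 14 >= March 5? ✓ → yes.
Result: P4, P5, P6, P8.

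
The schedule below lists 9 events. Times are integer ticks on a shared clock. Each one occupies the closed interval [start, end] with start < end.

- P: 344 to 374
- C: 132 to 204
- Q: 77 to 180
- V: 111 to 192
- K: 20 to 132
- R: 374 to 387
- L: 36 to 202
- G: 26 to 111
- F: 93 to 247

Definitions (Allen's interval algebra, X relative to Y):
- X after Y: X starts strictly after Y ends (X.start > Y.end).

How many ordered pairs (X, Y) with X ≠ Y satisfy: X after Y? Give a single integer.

Checking all 72 ordered pairs for relation 'after'; matching pairs in alphabetical order:
(C, G): C after G ✓
(P, C): P after C ✓
(P, F): P after F ✓
(P, G): P after G ✓
(P, K): P after K ✓
(P, L): P after L ✓
(P, Q): P after Q ✓
(P, V): P after V ✓
(R, C): R after C ✓
(R, F): R after F ✓
(R, G): R after G ✓
(R, K): R after K ✓
(R, L): R after L ✓
(R, Q): R after Q ✓
(R, V): R after V ✓
Count: 15.

15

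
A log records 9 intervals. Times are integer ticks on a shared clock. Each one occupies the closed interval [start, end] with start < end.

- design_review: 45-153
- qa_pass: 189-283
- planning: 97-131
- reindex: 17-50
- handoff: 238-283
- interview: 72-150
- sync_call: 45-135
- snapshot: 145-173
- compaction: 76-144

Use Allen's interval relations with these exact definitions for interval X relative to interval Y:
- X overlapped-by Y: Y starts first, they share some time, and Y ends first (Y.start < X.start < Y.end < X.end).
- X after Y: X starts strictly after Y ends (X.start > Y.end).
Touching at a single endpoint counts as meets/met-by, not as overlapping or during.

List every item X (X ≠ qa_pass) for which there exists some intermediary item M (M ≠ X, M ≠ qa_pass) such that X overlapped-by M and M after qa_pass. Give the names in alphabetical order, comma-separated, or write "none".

Target qa_pass = [189, 283].
Intermediaries M with M after qa_pass: none.
Union: none.

none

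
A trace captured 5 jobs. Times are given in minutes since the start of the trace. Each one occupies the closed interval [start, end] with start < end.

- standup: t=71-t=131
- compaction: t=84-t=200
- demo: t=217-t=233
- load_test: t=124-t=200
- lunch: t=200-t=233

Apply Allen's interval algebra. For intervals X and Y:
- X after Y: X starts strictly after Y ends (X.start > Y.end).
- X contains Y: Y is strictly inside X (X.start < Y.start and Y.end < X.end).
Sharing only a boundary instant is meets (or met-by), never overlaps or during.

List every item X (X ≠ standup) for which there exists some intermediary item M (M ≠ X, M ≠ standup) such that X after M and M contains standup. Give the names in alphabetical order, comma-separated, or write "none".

none

Target standup = [t=71, t=131].
Intermediaries M with M contains standup: none.
Union: none.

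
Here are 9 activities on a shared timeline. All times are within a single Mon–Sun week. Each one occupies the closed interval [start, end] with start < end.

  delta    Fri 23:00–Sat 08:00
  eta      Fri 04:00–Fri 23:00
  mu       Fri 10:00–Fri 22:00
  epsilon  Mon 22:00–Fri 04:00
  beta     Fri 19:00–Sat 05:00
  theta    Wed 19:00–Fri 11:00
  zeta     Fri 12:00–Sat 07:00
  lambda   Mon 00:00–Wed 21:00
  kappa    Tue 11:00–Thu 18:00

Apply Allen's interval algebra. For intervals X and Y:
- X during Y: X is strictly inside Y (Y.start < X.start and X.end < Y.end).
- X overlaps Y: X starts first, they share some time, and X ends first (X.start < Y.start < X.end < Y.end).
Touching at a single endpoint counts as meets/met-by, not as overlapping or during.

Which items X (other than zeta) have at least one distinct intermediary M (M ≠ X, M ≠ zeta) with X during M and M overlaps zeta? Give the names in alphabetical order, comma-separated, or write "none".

Target zeta = [Fri 12:00, Sat 07:00].
Intermediaries M with M overlaps zeta: eta, mu.
Via eta — items with X during eta: mu.
Via mu — items with X during mu: none.
Union: mu.

mu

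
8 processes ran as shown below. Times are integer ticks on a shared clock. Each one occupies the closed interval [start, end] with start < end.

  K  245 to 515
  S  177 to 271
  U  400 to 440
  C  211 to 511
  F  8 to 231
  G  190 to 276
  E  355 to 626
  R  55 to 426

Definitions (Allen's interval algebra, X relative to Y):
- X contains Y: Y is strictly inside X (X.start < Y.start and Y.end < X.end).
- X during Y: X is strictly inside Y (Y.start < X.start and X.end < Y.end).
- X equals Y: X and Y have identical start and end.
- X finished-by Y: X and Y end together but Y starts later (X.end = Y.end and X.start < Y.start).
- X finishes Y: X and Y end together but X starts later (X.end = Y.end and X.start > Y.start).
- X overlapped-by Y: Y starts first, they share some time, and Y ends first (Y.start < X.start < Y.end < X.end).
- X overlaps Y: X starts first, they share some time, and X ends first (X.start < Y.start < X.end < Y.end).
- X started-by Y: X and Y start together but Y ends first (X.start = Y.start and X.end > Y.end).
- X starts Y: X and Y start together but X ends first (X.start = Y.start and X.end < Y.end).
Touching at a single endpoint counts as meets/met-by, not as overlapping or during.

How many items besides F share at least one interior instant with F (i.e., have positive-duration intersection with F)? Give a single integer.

Target F = [8, 231].
C [211, 511] → overlapped-by → counts.
E [355, 626] → after → no.
G [190, 276] → overlapped-by → counts.
K [245, 515] → after → no.
R [55, 426] → overlapped-by → counts.
S [177, 271] → overlapped-by → counts.
U [400, 440] → after → no.
Total: 4.

4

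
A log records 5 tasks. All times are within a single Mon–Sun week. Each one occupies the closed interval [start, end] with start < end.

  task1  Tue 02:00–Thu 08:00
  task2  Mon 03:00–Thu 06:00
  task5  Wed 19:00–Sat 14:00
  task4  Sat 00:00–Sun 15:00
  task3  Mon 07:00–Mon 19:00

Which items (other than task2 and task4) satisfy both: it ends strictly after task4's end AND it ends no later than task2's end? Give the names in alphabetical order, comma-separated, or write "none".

Conditions: its end is strictly after task4's end (X.end > Sun 15:00) AND its end is no later than task2's end (X.end <= Thu 06:00).
task1: end Thu 08:00 > Sun 15:00? ✗; end Thu 08:00 <= Thu 06:00? ✗ → no.
task3: end Mon 19:00 > Sun 15:00? ✗; end Mon 19:00 <= Thu 06:00? ✓ → no.
task5: end Sat 14:00 > Sun 15:00? ✗; end Sat 14:00 <= Thu 06:00? ✗ → no.
Result: none.

none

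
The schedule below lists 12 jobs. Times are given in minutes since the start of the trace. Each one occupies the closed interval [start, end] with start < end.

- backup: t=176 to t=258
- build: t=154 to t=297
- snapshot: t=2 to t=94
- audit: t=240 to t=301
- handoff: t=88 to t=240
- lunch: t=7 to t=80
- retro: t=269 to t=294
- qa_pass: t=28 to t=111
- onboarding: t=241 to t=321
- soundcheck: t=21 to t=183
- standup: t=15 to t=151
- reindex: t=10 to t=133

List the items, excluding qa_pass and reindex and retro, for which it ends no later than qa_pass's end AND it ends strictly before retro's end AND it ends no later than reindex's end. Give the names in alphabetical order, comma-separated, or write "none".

Conditions: its end is no later than qa_pass's end (X.end <= t=111) AND its end is strictly before retro's end (X.end < t=294) AND its end is no later than reindex's end (X.end <= t=133).
audit: end t=301 <= t=111? ✗; end t=301 < t=294? ✗; end t=301 <= t=133? ✗ → no.
backup: end t=258 <= t=111? ✗; end t=258 < t=294? ✓; end t=258 <= t=133? ✗ → no.
build: end t=297 <= t=111? ✗; end t=297 < t=294? ✗; end t=297 <= t=133? ✗ → no.
handoff: end t=240 <= t=111? ✗; end t=240 < t=294? ✓; end t=240 <= t=133? ✗ → no.
lunch: end t=80 <= t=111? ✓; end t=80 < t=294? ✓; end t=80 <= t=133? ✓ → yes.
onboarding: end t=321 <= t=111? ✗; end t=321 < t=294? ✗; end t=321 <= t=133? ✗ → no.
snapshot: end t=94 <= t=111? ✓; end t=94 < t=294? ✓; end t=94 <= t=133? ✓ → yes.
soundcheck: end t=183 <= t=111? ✗; end t=183 < t=294? ✓; end t=183 <= t=133? ✗ → no.
standup: end t=151 <= t=111? ✗; end t=151 < t=294? ✓; end t=151 <= t=133? ✗ → no.
Result: lunch, snapshot.

lunch, snapshot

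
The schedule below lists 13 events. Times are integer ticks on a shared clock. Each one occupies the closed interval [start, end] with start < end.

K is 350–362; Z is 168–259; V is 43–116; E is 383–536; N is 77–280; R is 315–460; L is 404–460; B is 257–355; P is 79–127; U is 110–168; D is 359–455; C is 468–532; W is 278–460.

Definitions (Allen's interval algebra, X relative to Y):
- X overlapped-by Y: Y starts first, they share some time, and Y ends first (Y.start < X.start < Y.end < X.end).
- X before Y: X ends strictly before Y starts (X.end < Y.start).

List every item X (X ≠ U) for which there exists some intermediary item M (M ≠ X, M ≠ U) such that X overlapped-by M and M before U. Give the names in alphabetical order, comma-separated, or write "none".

none

Target U = [110, 168].
Intermediaries M with M before U: none.
Union: none.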